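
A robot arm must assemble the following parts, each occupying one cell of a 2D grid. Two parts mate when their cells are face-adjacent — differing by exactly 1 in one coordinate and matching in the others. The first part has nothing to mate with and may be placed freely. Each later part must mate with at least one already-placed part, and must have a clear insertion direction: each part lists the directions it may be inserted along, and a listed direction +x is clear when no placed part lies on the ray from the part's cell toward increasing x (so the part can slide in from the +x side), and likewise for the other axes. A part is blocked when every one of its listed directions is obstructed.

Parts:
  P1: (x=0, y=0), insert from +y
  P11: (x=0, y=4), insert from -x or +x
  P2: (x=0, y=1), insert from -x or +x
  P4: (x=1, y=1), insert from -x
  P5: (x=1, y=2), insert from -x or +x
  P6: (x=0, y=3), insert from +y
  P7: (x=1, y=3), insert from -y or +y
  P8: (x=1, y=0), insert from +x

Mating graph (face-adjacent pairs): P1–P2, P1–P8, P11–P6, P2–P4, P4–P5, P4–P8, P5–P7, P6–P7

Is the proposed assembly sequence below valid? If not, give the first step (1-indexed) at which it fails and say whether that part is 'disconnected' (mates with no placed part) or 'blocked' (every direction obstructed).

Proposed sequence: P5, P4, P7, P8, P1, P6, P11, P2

1. P5@(1, 2) [-x clear] — {P5}
2. P4@(1, 1) [-x clear] — {P4, P5}
3. P7@(1, 3) [+y clear] — {P4, P5, P7}
4. P8@(1, 0) [+x clear] — {P4, P5, P7, P8}
5. P1@(0, 0) [+y clear] — {P1, P4, P5, P7, P8}
6. P6@(0, 3) [+y clear] — {P1, P4, P5, P6, P7, P8}
7. P11@(0, 4) [-x clear] — {P1, P11, P4, P5, P6, P7, P8}
8. P2@(0, 1) [-x clear] — {P1, P11, P2, P4, P5, P6, P7, P8}

Valid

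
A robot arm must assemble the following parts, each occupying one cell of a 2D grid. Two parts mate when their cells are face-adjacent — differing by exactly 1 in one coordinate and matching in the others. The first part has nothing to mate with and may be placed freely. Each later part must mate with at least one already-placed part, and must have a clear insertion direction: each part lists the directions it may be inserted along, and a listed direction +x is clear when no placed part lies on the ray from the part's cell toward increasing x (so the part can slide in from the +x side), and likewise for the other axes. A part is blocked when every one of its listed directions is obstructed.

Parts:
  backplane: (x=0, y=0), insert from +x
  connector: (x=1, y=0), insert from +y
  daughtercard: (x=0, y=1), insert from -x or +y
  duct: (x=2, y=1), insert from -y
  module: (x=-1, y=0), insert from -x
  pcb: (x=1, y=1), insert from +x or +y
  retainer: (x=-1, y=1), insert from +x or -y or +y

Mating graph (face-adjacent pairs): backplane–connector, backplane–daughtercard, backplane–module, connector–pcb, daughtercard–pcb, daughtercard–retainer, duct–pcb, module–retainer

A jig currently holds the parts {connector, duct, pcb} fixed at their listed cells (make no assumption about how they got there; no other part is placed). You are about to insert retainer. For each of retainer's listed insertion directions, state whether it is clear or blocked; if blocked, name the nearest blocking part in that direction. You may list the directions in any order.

+x: blocked by pcb; +y: clear; -y: clear

+x: nearest on ray is pcb@(1, 1) ⇒ blocked
-y: ray from retainer(-1, 1) has no placed part ⇒ clear
+y: ray from retainer(-1, 1) has no placed part ⇒ clear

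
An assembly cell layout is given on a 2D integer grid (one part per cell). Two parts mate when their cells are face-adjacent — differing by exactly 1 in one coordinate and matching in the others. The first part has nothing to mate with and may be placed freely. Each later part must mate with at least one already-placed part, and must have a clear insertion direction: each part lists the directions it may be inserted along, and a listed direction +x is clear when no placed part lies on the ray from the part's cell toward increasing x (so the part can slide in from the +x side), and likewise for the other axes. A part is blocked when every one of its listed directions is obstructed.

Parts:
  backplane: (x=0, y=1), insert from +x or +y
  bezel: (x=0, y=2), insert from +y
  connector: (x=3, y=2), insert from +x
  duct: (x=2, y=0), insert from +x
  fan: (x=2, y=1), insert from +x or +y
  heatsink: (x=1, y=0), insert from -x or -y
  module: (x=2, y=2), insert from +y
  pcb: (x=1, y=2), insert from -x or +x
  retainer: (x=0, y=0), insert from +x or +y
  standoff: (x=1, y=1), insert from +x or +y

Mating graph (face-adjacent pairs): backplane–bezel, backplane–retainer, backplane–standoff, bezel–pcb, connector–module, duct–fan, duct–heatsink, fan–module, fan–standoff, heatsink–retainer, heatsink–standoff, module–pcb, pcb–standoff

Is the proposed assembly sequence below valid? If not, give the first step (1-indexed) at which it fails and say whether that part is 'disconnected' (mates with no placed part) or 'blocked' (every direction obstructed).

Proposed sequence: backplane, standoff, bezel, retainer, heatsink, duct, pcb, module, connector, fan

1. backplane@(0, 1) [+x clear] — {backplane}
2. standoff@(1, 1) [+x clear] — {backplane, standoff}
3. bezel@(0, 2) [+y clear] — {backplane, bezel, standoff}
4. retainer@(0, 0) [+x clear] — {backplane, bezel, retainer, standoff}
5. heatsink@(1, 0) [-y clear] — {backplane, bezel, heatsink, retainer, standoff}
6. duct@(2, 0) [+x clear] — {backplane, bezel, duct, heatsink, retainer, standoff}
7. pcb@(1, 2) [+x clear] — {backplane, bezel, duct, heatsink, pcb, retainer, standoff}
8. module@(2, 2) [+y clear] — {backplane, bezel, duct, heatsink, module, pcb, retainer, standoff}
9. connector@(3, 2) [+x clear] — {backplane, bezel, connector, duct, heatsink, module, pcb, retainer, standoff}
10. fan@(2, 1) [+x clear] — {backplane, bezel, connector, duct, fan, heatsink, module, pcb, retainer, standoff}

Valid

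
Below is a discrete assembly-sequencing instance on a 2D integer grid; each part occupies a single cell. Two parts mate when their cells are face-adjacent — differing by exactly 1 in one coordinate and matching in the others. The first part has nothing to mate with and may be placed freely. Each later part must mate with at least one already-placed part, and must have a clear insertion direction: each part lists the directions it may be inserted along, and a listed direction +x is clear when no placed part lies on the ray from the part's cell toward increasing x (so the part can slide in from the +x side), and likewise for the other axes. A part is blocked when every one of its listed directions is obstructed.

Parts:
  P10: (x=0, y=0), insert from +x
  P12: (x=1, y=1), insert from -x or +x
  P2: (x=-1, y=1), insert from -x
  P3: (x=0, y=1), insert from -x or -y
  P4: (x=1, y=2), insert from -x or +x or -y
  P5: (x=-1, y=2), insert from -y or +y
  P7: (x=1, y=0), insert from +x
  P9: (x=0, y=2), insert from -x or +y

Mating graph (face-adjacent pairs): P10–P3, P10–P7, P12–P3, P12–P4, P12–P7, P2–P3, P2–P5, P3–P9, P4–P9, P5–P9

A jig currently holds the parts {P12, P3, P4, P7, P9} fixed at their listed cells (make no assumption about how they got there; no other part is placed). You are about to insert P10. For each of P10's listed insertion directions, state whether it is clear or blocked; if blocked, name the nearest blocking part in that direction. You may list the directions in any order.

+x: blocked by P7

+x: nearest on ray is P7@(1, 0) ⇒ blocked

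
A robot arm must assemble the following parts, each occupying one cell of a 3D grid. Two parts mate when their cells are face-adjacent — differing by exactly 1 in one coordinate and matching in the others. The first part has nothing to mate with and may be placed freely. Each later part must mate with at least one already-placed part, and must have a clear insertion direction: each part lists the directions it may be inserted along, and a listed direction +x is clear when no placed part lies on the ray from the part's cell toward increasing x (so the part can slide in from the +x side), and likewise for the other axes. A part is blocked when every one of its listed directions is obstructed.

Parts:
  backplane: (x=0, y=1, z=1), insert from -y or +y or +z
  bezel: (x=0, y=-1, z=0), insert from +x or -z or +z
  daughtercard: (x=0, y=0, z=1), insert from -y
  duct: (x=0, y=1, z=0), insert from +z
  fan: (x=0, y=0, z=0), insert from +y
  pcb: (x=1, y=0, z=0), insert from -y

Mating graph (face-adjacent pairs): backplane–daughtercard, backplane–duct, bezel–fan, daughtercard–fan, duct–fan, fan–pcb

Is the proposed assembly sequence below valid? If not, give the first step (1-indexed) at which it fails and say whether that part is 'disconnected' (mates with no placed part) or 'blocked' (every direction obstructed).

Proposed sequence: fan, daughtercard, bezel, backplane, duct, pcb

Invalid at step 5 (blocked)

1. fan@(0, 0, 0) [+y clear] — {fan}
2. daughtercard@(0, 0, 1) [-y clear] — {daughtercard, fan}
3. bezel@(0, -1, 0) [+x clear] — {bezel, daughtercard, fan}
4. backplane@(0, 1, 1) [+y clear] — {backplane, bezel, daughtercard, fan}
5. duct@(0, 1, 0) — +z all obstructed ⇒ blocked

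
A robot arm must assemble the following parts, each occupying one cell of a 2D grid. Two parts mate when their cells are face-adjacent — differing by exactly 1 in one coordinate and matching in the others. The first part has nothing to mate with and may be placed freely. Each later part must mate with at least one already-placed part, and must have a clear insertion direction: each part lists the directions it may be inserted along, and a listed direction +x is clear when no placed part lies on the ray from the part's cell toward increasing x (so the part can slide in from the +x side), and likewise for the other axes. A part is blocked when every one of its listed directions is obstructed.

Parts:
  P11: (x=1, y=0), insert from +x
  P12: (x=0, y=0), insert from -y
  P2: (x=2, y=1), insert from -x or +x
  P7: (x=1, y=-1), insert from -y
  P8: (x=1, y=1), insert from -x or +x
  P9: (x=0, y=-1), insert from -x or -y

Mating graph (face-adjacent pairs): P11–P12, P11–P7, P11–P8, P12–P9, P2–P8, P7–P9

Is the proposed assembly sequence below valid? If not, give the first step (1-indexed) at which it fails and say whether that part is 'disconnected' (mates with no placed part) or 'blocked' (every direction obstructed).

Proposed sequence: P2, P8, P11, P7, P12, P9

Valid

1. P2@(2, 1) [-x clear] — {P2}
2. P8@(1, 1) [-x clear] — {P2, P8}
3. P11@(1, 0) [+x clear] — {P11, P2, P8}
4. P7@(1, -1) [-y clear] — {P11, P2, P7, P8}
5. P12@(0, 0) [-y clear] — {P11, P12, P2, P7, P8}
6. P9@(0, -1) [-x clear] — {P11, P12, P2, P7, P8, P9}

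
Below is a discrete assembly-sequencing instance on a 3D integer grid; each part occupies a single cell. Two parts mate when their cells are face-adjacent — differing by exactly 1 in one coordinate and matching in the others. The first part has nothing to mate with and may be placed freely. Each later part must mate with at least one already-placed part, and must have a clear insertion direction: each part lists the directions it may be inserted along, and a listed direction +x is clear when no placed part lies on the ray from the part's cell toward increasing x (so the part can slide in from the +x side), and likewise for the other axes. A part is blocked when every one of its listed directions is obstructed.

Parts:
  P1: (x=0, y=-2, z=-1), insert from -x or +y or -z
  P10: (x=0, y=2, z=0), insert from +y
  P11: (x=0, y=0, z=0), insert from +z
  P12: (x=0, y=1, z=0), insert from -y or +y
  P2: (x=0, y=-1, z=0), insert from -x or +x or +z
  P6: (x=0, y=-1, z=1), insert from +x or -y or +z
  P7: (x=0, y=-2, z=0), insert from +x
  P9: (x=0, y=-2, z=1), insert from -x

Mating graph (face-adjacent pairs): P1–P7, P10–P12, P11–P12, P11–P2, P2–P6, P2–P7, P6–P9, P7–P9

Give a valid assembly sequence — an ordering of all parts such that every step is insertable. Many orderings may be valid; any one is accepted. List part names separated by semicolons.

1. P1@(0, -2, -1) [-x clear] — {P1}
2. P7@(0, -2, 0) [+x clear] — {P1, P7}
3. P9@(0, -2, 1) [-x clear] — {P1, P7, P9}
4. P6@(0, -1, 1) [+x clear] — {P1, P6, P7, P9}
5. P2@(0, -1, 0) [-x clear] — {P1, P2, P6, P7, P9}
6. P11@(0, 0, 0) [+z clear] — {P1, P11, P2, P6, P7, P9}
7. P12@(0, 1, 0) [+y clear] — {P1, P11, P12, P2, P6, P7, P9}
8. P10@(0, 2, 0) [+y clear] — {P1, P10, P11, P12, P2, P6, P7, P9}

P1; P7; P9; P6; P2; P11; P12; P10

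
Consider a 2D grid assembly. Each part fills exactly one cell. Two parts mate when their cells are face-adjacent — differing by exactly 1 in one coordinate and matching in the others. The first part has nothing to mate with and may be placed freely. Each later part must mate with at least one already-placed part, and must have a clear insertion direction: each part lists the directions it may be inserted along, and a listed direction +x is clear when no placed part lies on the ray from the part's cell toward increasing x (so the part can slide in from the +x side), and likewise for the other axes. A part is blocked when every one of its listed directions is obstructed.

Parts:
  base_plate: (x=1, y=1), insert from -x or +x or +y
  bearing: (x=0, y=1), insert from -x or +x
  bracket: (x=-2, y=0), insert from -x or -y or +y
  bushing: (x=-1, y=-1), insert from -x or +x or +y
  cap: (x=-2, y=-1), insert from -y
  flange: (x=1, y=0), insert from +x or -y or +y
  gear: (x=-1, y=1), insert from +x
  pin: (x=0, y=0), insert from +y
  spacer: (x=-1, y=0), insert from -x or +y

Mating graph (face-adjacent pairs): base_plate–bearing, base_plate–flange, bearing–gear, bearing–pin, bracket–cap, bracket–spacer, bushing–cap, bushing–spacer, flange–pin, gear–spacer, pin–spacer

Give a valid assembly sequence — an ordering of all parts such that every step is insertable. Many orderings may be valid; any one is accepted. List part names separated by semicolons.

pin; spacer; gear; bearing; base_plate; bushing; bracket; flange; cap

1. pin@(0, 0) [+y clear] — {pin}
2. spacer@(-1, 0) [-x clear] — {pin, spacer}
3. gear@(-1, 1) [+x clear] — {gear, pin, spacer}
4. bearing@(0, 1) [+x clear] — {bearing, gear, pin, spacer}
5. base_plate@(1, 1) [+x clear] — {base_plate, bearing, gear, pin, spacer}
6. bushing@(-1, -1) [-x clear] — {base_plate, bearing, bushing, gear, pin, spacer}
7. bracket@(-2, 0) [-x clear] — {base_plate, bearing, bracket, bushing, gear, pin, spacer}
8. flange@(1, 0) [+x clear] — {base_plate, bearing, bracket, bushing, flange, gear, pin, spacer}
9. cap@(-2, -1) [-y clear] — {base_plate, bearing, bracket, bushing, cap, flange, gear, pin, spacer}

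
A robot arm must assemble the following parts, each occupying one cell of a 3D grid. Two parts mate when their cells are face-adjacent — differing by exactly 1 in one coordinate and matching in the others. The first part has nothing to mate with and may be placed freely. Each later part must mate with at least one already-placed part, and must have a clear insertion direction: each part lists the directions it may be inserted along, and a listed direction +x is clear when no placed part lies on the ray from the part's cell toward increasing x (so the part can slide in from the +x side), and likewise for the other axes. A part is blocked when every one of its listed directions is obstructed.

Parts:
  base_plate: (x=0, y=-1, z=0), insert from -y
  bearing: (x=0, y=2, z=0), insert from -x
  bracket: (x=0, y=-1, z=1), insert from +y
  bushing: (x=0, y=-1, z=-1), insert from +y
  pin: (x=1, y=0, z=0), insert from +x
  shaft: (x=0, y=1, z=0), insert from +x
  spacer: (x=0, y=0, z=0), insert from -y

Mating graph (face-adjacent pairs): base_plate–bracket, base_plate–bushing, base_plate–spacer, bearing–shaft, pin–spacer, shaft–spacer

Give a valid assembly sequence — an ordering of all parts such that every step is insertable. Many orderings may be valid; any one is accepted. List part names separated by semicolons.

bearing; shaft; spacer; base_plate; bushing; bracket; pin

1. bearing@(0, 2, 0) [-x clear] — {bearing}
2. shaft@(0, 1, 0) [+x clear] — {bearing, shaft}
3. spacer@(0, 0, 0) [-y clear] — {bearing, shaft, spacer}
4. base_plate@(0, -1, 0) [-y clear] — {base_plate, bearing, shaft, spacer}
5. bushing@(0, -1, -1) [+y clear] — {base_plate, bearing, bushing, shaft, spacer}
6. bracket@(0, -1, 1) [+y clear] — {base_plate, bearing, bracket, bushing, shaft, spacer}
7. pin@(1, 0, 0) [+x clear] — {base_plate, bearing, bracket, bushing, pin, shaft, spacer}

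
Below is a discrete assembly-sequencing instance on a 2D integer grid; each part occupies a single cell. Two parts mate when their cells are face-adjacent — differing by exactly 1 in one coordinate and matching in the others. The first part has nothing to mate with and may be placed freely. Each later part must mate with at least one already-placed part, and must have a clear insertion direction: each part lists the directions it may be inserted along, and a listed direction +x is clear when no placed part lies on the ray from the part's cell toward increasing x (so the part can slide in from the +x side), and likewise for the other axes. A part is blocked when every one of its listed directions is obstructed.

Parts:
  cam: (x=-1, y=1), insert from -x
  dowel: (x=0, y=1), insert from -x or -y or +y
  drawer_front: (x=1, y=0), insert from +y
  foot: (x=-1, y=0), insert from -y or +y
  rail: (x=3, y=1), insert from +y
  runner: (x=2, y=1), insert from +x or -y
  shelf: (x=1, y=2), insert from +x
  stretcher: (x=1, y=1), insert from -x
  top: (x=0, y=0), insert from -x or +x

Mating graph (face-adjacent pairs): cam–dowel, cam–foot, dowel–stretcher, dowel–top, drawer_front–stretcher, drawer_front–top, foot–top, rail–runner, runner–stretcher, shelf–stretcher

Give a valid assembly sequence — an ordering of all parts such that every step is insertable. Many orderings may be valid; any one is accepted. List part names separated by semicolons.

foot; top; drawer_front; stretcher; runner; dowel; cam; shelf; rail

1. foot@(-1, 0) [-y clear] — {foot}
2. top@(0, 0) [+x clear] — {foot, top}
3. drawer_front@(1, 0) [+y clear] — {drawer_front, foot, top}
4. stretcher@(1, 1) [-x clear] — {drawer_front, foot, stretcher, top}
5. runner@(2, 1) [+x clear] — {drawer_front, foot, runner, stretcher, top}
6. dowel@(0, 1) [-x clear] — {dowel, drawer_front, foot, runner, stretcher, top}
7. cam@(-1, 1) [-x clear] — {cam, dowel, drawer_front, foot, runner, stretcher, top}
8. shelf@(1, 2) [+x clear] — {cam, dowel, drawer_front, foot, runner, shelf, stretcher, top}
9. rail@(3, 1) [+y clear] — {cam, dowel, drawer_front, foot, rail, runner, shelf, stretcher, top}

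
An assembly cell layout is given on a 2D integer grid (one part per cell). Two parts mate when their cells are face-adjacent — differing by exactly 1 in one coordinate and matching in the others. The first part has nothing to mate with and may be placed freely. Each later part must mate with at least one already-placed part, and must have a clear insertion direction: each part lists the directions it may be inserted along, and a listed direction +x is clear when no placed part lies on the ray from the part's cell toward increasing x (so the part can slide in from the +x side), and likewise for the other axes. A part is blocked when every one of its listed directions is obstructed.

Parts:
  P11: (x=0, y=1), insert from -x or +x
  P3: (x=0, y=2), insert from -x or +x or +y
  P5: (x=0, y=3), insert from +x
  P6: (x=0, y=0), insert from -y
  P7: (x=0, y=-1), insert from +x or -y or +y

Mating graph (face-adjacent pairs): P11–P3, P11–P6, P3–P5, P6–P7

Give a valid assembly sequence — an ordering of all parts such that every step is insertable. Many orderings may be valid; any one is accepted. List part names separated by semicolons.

1. P6@(0, 0) [-y clear] — {P6}
2. P7@(0, -1) [+x clear] — {P6, P7}
3. P11@(0, 1) [-x clear] — {P11, P6, P7}
4. P3@(0, 2) [-x clear] — {P11, P3, P6, P7}
5. P5@(0, 3) [+x clear] — {P11, P3, P5, P6, P7}

P6; P7; P11; P3; P5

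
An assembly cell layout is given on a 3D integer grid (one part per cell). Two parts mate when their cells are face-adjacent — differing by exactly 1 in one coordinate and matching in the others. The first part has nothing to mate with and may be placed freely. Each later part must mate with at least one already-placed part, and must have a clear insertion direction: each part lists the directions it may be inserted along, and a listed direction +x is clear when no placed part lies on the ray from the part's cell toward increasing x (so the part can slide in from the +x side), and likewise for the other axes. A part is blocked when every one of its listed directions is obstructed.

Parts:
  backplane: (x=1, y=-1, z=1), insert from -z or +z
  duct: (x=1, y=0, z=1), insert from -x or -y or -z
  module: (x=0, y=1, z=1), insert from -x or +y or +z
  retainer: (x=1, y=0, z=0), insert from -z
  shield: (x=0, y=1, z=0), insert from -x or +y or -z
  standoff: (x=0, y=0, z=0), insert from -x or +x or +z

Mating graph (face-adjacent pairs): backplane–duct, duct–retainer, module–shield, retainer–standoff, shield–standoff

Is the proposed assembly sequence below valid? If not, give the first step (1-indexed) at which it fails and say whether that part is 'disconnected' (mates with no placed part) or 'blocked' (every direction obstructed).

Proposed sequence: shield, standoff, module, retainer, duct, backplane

Valid

1. shield@(0, 1, 0) [-x clear] — {shield}
2. standoff@(0, 0, 0) [-x clear] — {shield, standoff}
3. module@(0, 1, 1) [-x clear] — {module, shield, standoff}
4. retainer@(1, 0, 0) [-z clear] — {module, retainer, shield, standoff}
5. duct@(1, 0, 1) [-x clear] — {duct, module, retainer, shield, standoff}
6. backplane@(1, -1, 1) [-z clear] — {backplane, duct, module, retainer, shield, standoff}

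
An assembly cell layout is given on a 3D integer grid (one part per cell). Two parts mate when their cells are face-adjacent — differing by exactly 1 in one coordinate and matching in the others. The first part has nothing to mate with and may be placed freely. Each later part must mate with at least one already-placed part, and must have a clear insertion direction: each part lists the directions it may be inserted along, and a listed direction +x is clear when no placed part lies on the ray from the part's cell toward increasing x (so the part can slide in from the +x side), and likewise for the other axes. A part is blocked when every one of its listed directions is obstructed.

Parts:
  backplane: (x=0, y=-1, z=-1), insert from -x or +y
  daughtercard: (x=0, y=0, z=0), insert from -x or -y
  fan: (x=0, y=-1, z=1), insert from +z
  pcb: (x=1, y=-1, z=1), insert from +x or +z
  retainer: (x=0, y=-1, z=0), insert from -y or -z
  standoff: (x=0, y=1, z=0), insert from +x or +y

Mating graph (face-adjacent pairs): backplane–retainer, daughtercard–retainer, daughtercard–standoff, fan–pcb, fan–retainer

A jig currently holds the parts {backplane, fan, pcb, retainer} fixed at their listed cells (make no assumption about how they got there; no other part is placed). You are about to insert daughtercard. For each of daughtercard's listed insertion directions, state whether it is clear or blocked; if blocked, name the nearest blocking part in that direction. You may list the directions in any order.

-x: ray from daughtercard(0, 0, 0) has no placed part ⇒ clear
-y: nearest on ray is retainer@(0, -1, 0) ⇒ blocked

-x: clear; -y: blocked by retainer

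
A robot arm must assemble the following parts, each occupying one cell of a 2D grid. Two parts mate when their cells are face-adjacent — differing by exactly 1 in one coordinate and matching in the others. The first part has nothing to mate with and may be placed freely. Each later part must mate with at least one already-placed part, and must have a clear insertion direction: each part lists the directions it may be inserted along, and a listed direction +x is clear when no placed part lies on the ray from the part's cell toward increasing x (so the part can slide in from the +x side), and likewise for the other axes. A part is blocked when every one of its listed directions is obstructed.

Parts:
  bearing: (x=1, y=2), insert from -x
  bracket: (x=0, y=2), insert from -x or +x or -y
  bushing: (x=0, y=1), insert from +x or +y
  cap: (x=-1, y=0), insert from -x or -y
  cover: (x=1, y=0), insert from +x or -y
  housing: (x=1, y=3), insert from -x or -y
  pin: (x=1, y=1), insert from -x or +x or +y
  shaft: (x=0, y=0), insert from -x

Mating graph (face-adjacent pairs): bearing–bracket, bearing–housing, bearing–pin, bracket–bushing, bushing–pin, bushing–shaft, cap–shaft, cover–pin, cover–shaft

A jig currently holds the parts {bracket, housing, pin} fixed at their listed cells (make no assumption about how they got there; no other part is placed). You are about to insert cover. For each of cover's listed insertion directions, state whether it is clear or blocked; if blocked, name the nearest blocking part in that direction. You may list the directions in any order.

+x: clear; -y: clear

+x: ray from cover(1, 0) has no placed part ⇒ clear
-y: ray from cover(1, 0) has no placed part ⇒ clear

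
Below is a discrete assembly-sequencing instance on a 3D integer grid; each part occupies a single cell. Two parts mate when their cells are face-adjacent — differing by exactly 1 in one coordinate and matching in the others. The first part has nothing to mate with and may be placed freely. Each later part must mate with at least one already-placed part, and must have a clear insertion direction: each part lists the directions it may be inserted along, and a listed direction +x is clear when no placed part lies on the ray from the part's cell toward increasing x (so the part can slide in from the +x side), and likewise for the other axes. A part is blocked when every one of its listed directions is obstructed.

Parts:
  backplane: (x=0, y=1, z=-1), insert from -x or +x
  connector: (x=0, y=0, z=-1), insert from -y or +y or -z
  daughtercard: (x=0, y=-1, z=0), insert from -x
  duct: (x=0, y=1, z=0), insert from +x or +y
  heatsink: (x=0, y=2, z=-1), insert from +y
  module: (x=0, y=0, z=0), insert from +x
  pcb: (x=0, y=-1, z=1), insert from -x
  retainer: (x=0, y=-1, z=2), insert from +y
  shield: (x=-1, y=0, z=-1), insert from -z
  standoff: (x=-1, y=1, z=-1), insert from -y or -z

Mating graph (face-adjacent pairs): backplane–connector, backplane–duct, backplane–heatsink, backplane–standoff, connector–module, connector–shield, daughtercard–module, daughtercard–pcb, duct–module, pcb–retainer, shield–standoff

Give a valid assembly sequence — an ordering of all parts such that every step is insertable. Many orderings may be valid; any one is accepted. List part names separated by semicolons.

pcb; daughtercard; module; duct; backplane; heatsink; connector; shield; standoff; retainer

1. pcb@(0, -1, 1) [-x clear] — {pcb}
2. daughtercard@(0, -1, 0) [-x clear] — {daughtercard, pcb}
3. module@(0, 0, 0) [+x clear] — {daughtercard, module, pcb}
4. duct@(0, 1, 0) [+x clear] — {daughtercard, duct, module, pcb}
5. backplane@(0, 1, -1) [-x clear] — {backplane, daughtercard, duct, module, pcb}
6. heatsink@(0, 2, -1) [+y clear] — {backplane, daughtercard, duct, heatsink, module, pcb}
7. connector@(0, 0, -1) [-y clear] — {backplane, connector, daughtercard, duct, heatsink, module, pcb}
8. shield@(-1, 0, -1) [-z clear] — {backplane, connector, daughtercard, duct, heatsink, module, pcb, shield}
9. standoff@(-1, 1, -1) [-z clear] — {backplane, connector, daughtercard, duct, heatsink, module, pcb, shield, standoff}
10. retainer@(0, -1, 2) [+y clear] — {backplane, connector, daughtercard, duct, heatsink, module, pcb, retainer, shield, standoff}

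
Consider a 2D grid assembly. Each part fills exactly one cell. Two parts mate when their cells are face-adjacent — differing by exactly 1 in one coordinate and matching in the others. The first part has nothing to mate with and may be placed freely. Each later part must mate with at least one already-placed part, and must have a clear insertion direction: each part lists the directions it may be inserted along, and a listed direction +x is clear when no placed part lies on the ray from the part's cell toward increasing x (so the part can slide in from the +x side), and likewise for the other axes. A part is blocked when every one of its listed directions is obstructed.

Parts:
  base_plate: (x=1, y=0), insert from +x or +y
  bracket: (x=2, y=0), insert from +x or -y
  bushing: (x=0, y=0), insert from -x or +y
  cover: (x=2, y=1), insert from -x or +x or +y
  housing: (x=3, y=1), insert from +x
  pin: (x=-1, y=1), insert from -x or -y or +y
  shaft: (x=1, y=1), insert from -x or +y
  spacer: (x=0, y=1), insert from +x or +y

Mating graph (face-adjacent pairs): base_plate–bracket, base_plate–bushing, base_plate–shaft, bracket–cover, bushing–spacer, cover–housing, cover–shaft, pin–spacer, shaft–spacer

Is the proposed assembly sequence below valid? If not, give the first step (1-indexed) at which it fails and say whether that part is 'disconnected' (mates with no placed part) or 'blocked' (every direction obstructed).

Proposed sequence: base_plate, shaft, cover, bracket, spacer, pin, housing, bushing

Valid

1. base_plate@(1, 0) [+x clear] — {base_plate}
2. shaft@(1, 1) [-x clear] — {base_plate, shaft}
3. cover@(2, 1) [+x clear] — {base_plate, cover, shaft}
4. bracket@(2, 0) [+x clear] — {base_plate, bracket, cover, shaft}
5. spacer@(0, 1) [+y clear] — {base_plate, bracket, cover, shaft, spacer}
6. pin@(-1, 1) [-x clear] — {base_plate, bracket, cover, pin, shaft, spacer}
7. housing@(3, 1) [+x clear] — {base_plate, bracket, cover, housing, pin, shaft, spacer}
8. bushing@(0, 0) [-x clear] — {base_plate, bracket, bushing, cover, housing, pin, shaft, spacer}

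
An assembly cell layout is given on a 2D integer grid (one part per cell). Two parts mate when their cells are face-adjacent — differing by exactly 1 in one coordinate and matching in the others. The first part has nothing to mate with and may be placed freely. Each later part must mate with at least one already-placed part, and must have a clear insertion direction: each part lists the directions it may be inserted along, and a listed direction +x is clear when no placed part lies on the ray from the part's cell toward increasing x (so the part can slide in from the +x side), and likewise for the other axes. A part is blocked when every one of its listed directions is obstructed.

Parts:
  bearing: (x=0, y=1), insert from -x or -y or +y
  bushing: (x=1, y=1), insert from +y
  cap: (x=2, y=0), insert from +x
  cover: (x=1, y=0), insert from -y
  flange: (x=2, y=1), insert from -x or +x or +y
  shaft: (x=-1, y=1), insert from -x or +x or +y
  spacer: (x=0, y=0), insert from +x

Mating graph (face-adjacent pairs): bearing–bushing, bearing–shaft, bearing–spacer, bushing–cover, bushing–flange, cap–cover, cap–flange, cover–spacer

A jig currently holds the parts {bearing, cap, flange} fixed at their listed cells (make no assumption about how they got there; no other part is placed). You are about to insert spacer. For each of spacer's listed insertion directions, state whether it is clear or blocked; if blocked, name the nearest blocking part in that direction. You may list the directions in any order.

+x: blocked by cap

+x: nearest on ray is cap@(2, 0) ⇒ blocked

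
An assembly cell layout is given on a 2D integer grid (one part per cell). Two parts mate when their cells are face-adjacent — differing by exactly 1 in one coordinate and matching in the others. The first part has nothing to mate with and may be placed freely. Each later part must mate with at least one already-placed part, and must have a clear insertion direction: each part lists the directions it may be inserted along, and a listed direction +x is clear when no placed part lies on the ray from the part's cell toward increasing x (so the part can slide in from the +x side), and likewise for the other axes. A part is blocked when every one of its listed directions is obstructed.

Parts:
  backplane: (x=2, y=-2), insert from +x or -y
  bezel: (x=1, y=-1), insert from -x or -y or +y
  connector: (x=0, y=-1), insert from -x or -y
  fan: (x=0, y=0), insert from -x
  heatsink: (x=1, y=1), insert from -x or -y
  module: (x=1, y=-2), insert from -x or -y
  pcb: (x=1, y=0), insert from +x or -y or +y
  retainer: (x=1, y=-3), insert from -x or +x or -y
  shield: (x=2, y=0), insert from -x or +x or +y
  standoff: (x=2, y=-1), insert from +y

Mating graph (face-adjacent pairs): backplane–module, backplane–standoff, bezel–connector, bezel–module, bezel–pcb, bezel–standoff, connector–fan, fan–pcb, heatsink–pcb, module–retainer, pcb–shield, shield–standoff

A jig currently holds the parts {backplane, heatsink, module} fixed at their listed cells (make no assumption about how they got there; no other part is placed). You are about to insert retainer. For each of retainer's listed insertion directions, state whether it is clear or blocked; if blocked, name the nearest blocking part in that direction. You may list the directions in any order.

-x: ray from retainer(1, -3) has no placed part ⇒ clear
+x: ray from retainer(1, -3) has no placed part ⇒ clear
-y: ray from retainer(1, -3) has no placed part ⇒ clear

+x: clear; -x: clear; -y: clear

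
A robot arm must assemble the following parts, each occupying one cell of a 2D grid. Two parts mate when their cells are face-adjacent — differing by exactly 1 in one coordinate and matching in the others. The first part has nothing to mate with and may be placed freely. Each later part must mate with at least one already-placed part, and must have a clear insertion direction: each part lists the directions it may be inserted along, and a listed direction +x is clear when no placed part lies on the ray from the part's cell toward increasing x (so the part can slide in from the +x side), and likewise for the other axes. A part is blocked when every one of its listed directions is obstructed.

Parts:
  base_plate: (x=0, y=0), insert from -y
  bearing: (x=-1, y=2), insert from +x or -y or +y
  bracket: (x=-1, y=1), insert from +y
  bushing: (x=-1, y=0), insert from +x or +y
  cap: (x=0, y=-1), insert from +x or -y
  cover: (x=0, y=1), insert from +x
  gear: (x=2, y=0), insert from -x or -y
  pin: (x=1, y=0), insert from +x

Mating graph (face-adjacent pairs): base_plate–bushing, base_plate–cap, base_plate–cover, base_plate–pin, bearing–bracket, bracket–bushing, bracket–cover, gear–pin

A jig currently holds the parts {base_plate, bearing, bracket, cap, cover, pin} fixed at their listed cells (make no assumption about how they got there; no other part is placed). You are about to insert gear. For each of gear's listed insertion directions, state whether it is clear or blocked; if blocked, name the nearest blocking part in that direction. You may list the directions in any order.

-x: blocked by pin; -y: clear

-x: nearest on ray is pin@(1, 0) ⇒ blocked
-y: ray from gear(2, 0) has no placed part ⇒ clear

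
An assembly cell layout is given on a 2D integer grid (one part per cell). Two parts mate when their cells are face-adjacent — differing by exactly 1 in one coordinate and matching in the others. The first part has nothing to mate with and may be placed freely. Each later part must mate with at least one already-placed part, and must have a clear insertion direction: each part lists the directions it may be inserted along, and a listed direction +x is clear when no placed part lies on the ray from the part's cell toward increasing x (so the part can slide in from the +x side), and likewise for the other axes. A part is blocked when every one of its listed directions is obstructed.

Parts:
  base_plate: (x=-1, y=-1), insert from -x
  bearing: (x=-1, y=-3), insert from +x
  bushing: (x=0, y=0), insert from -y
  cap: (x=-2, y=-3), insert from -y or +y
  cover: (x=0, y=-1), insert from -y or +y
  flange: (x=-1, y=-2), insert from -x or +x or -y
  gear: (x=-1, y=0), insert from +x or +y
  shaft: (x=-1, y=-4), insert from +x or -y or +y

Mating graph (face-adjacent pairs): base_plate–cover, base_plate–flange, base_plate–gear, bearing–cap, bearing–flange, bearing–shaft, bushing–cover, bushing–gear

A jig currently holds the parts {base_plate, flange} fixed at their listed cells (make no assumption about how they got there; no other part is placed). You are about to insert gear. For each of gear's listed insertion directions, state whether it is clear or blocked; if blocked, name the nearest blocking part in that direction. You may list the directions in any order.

+x: ray from gear(-1, 0) has no placed part ⇒ clear
+y: ray from gear(-1, 0) has no placed part ⇒ clear

+x: clear; +y: clear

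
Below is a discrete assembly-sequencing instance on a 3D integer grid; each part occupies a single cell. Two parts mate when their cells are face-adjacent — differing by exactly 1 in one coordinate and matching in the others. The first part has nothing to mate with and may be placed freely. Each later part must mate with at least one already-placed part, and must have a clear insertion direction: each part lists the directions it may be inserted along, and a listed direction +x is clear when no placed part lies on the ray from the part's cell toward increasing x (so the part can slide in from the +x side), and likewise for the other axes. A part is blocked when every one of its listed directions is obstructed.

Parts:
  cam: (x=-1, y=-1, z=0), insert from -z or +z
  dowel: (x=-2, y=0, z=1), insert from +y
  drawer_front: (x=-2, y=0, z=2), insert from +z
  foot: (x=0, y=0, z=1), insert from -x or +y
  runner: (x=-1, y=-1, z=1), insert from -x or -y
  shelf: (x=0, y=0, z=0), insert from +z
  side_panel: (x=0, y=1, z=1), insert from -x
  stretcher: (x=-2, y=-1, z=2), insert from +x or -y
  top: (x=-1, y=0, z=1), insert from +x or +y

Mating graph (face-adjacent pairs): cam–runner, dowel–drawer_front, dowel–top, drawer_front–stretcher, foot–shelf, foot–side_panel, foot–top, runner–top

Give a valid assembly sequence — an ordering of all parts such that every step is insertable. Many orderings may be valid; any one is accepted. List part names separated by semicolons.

1. shelf@(0, 0, 0) [+z clear] — {shelf}
2. foot@(0, 0, 1) [-x clear] — {foot, shelf}
3. top@(-1, 0, 1) [+y clear] — {foot, shelf, top}
4. dowel@(-2, 0, 1) [+y clear] — {dowel, foot, shelf, top}
5. runner@(-1, -1, 1) [-x clear] — {dowel, foot, runner, shelf, top}
6. drawer_front@(-2, 0, 2) [+z clear] — {dowel, drawer_front, foot, runner, shelf, top}
7. stretcher@(-2, -1, 2) [+x clear] — {dowel, drawer_front, foot, runner, shelf, stretcher, top}
8. cam@(-1, -1, 0) [-z clear] — {cam, dowel, drawer_front, foot, runner, shelf, stretcher, top}
9. side_panel@(0, 1, 1) [-x clear] — {cam, dowel, drawer_front, foot, runner, shelf, side_panel, stretcher, top}

shelf; foot; top; dowel; runner; drawer_front; stretcher; cam; side_panel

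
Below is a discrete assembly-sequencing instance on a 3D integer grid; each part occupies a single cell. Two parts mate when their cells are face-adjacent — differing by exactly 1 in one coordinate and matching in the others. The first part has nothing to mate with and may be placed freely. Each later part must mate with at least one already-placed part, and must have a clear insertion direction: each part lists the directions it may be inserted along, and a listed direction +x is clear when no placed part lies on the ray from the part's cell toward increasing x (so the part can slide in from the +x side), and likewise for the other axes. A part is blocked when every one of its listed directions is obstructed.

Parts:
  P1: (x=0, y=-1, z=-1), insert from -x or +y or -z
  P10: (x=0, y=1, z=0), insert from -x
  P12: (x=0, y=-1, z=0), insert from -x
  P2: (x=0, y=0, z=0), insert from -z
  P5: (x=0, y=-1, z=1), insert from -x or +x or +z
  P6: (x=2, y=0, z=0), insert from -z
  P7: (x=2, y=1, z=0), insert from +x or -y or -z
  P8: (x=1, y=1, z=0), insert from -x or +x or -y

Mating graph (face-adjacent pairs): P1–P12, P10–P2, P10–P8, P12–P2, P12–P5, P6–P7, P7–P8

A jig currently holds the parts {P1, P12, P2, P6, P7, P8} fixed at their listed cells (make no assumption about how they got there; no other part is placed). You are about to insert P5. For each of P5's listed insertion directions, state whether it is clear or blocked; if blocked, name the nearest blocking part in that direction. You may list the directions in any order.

-x: ray from P5(0, -1, 1) has no placed part ⇒ clear
+x: ray from P5(0, -1, 1) has no placed part ⇒ clear
+z: ray from P5(0, -1, 1) has no placed part ⇒ clear

+x: clear; +z: clear; -x: clear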